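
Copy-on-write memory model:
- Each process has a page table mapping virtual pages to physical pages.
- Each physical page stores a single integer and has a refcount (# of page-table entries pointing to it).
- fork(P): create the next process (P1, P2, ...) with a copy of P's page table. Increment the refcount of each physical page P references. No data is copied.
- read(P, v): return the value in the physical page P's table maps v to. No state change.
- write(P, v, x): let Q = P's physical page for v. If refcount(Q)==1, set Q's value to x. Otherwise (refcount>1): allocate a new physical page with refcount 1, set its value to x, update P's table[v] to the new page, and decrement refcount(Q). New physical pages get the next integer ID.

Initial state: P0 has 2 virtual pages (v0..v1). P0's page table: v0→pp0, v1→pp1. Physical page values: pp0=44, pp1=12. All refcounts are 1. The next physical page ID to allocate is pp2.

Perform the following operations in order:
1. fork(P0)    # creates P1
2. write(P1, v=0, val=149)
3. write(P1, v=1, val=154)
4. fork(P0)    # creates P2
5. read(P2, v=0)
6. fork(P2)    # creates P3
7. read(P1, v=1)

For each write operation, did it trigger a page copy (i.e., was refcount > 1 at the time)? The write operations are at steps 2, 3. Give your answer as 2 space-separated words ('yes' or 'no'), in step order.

Op 1: fork(P0) -> P1. 2 ppages; refcounts: pp0:2 pp1:2
Op 2: write(P1, v0, 149). refcount(pp0)=2>1 -> COPY to pp2. 3 ppages; refcounts: pp0:1 pp1:2 pp2:1
Op 3: write(P1, v1, 154). refcount(pp1)=2>1 -> COPY to pp3. 4 ppages; refcounts: pp0:1 pp1:1 pp2:1 pp3:1
Op 4: fork(P0) -> P2. 4 ppages; refcounts: pp0:2 pp1:2 pp2:1 pp3:1
Op 5: read(P2, v0) -> 44. No state change.
Op 6: fork(P2) -> P3. 4 ppages; refcounts: pp0:3 pp1:3 pp2:1 pp3:1
Op 7: read(P1, v1) -> 154. No state change.

yes yes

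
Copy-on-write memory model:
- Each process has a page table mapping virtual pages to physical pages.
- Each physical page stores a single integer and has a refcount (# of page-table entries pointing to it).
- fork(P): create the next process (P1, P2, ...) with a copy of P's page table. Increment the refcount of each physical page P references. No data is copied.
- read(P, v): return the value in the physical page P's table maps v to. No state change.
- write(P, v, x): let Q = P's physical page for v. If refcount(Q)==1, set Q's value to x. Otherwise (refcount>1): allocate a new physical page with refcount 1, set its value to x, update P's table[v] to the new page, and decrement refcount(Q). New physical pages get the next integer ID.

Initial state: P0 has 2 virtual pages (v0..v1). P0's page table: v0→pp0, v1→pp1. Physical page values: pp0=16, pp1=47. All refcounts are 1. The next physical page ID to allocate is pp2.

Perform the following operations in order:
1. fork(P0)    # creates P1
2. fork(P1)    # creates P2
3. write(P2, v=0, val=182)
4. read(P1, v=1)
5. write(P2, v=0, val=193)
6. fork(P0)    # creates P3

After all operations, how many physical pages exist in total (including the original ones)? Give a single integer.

Answer: 3

Derivation:
Op 1: fork(P0) -> P1. 2 ppages; refcounts: pp0:2 pp1:2
Op 2: fork(P1) -> P2. 2 ppages; refcounts: pp0:3 pp1:3
Op 3: write(P2, v0, 182). refcount(pp0)=3>1 -> COPY to pp2. 3 ppages; refcounts: pp0:2 pp1:3 pp2:1
Op 4: read(P1, v1) -> 47. No state change.
Op 5: write(P2, v0, 193). refcount(pp2)=1 -> write in place. 3 ppages; refcounts: pp0:2 pp1:3 pp2:1
Op 6: fork(P0) -> P3. 3 ppages; refcounts: pp0:3 pp1:4 pp2:1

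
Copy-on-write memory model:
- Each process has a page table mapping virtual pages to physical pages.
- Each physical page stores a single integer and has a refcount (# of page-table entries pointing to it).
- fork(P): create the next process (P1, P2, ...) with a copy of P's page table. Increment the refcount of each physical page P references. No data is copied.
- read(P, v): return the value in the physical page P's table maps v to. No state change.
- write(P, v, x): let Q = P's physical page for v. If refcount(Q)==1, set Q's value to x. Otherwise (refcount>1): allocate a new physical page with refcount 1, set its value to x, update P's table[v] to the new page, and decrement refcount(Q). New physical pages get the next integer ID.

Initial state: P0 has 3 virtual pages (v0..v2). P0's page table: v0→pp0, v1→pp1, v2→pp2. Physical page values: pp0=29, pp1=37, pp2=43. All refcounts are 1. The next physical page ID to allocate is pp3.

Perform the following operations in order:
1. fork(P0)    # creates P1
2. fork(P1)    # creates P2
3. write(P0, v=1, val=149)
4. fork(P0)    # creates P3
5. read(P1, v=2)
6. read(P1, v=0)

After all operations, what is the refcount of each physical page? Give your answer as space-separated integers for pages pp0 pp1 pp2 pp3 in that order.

Answer: 4 2 4 2

Derivation:
Op 1: fork(P0) -> P1. 3 ppages; refcounts: pp0:2 pp1:2 pp2:2
Op 2: fork(P1) -> P2. 3 ppages; refcounts: pp0:3 pp1:3 pp2:3
Op 3: write(P0, v1, 149). refcount(pp1)=3>1 -> COPY to pp3. 4 ppages; refcounts: pp0:3 pp1:2 pp2:3 pp3:1
Op 4: fork(P0) -> P3. 4 ppages; refcounts: pp0:4 pp1:2 pp2:4 pp3:2
Op 5: read(P1, v2) -> 43. No state change.
Op 6: read(P1, v0) -> 29. No state change.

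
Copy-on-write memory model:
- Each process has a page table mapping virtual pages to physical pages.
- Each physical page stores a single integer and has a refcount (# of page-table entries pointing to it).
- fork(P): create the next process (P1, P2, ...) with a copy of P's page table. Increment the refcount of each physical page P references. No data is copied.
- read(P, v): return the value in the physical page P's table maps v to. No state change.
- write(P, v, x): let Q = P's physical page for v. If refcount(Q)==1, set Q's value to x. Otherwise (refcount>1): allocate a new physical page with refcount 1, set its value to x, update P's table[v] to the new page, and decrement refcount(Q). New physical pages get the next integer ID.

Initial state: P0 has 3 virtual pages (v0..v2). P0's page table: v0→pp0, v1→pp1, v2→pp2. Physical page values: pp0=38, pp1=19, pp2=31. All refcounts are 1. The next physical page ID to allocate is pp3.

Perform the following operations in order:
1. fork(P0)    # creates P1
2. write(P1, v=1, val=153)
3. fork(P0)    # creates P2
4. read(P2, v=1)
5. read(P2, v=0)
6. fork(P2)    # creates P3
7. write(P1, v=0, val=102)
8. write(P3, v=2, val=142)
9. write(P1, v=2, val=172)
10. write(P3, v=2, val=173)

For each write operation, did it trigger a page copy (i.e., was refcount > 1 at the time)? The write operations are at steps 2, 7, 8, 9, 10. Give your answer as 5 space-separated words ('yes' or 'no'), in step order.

Op 1: fork(P0) -> P1. 3 ppages; refcounts: pp0:2 pp1:2 pp2:2
Op 2: write(P1, v1, 153). refcount(pp1)=2>1 -> COPY to pp3. 4 ppages; refcounts: pp0:2 pp1:1 pp2:2 pp3:1
Op 3: fork(P0) -> P2. 4 ppages; refcounts: pp0:3 pp1:2 pp2:3 pp3:1
Op 4: read(P2, v1) -> 19. No state change.
Op 5: read(P2, v0) -> 38. No state change.
Op 6: fork(P2) -> P3. 4 ppages; refcounts: pp0:4 pp1:3 pp2:4 pp3:1
Op 7: write(P1, v0, 102). refcount(pp0)=4>1 -> COPY to pp4. 5 ppages; refcounts: pp0:3 pp1:3 pp2:4 pp3:1 pp4:1
Op 8: write(P3, v2, 142). refcount(pp2)=4>1 -> COPY to pp5. 6 ppages; refcounts: pp0:3 pp1:3 pp2:3 pp3:1 pp4:1 pp5:1
Op 9: write(P1, v2, 172). refcount(pp2)=3>1 -> COPY to pp6. 7 ppages; refcounts: pp0:3 pp1:3 pp2:2 pp3:1 pp4:1 pp5:1 pp6:1
Op 10: write(P3, v2, 173). refcount(pp5)=1 -> write in place. 7 ppages; refcounts: pp0:3 pp1:3 pp2:2 pp3:1 pp4:1 pp5:1 pp6:1

yes yes yes yes no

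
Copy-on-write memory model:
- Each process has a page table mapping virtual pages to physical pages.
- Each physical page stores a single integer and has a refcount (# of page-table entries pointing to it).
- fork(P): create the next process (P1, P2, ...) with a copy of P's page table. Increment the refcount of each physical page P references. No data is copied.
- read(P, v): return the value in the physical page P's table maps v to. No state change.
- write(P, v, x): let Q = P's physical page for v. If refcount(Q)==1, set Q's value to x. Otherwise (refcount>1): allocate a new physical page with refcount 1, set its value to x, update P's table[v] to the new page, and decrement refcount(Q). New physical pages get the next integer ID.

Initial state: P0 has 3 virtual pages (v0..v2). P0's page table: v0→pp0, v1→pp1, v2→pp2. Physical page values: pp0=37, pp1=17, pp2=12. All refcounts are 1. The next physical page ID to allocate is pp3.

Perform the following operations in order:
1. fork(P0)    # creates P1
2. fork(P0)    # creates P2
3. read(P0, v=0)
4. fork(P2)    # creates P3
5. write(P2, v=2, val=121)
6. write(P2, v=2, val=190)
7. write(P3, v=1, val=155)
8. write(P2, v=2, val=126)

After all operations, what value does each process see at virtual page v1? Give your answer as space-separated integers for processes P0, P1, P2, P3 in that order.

Op 1: fork(P0) -> P1. 3 ppages; refcounts: pp0:2 pp1:2 pp2:2
Op 2: fork(P0) -> P2. 3 ppages; refcounts: pp0:3 pp1:3 pp2:3
Op 3: read(P0, v0) -> 37. No state change.
Op 4: fork(P2) -> P3. 3 ppages; refcounts: pp0:4 pp1:4 pp2:4
Op 5: write(P2, v2, 121). refcount(pp2)=4>1 -> COPY to pp3. 4 ppages; refcounts: pp0:4 pp1:4 pp2:3 pp3:1
Op 6: write(P2, v2, 190). refcount(pp3)=1 -> write in place. 4 ppages; refcounts: pp0:4 pp1:4 pp2:3 pp3:1
Op 7: write(P3, v1, 155). refcount(pp1)=4>1 -> COPY to pp4. 5 ppages; refcounts: pp0:4 pp1:3 pp2:3 pp3:1 pp4:1
Op 8: write(P2, v2, 126). refcount(pp3)=1 -> write in place. 5 ppages; refcounts: pp0:4 pp1:3 pp2:3 pp3:1 pp4:1
P0: v1 -> pp1 = 17
P1: v1 -> pp1 = 17
P2: v1 -> pp1 = 17
P3: v1 -> pp4 = 155

Answer: 17 17 17 155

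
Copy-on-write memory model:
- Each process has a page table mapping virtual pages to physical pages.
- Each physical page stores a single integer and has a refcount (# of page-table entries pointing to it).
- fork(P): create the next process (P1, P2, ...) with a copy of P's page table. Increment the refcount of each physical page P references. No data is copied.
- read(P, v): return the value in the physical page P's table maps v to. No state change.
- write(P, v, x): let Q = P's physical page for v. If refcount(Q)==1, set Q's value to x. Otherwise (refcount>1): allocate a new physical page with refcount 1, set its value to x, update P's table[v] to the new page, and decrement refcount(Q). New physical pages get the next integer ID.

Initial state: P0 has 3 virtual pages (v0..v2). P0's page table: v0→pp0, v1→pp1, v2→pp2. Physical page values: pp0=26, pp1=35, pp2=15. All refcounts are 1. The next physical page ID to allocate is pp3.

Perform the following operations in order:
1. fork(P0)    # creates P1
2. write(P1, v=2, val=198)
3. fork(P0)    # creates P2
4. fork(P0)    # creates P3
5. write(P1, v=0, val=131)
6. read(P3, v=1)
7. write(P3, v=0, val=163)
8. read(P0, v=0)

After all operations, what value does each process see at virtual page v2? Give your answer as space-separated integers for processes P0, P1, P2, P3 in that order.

Op 1: fork(P0) -> P1. 3 ppages; refcounts: pp0:2 pp1:2 pp2:2
Op 2: write(P1, v2, 198). refcount(pp2)=2>1 -> COPY to pp3. 4 ppages; refcounts: pp0:2 pp1:2 pp2:1 pp3:1
Op 3: fork(P0) -> P2. 4 ppages; refcounts: pp0:3 pp1:3 pp2:2 pp3:1
Op 4: fork(P0) -> P3. 4 ppages; refcounts: pp0:4 pp1:4 pp2:3 pp3:1
Op 5: write(P1, v0, 131). refcount(pp0)=4>1 -> COPY to pp4. 5 ppages; refcounts: pp0:3 pp1:4 pp2:3 pp3:1 pp4:1
Op 6: read(P3, v1) -> 35. No state change.
Op 7: write(P3, v0, 163). refcount(pp0)=3>1 -> COPY to pp5. 6 ppages; refcounts: pp0:2 pp1:4 pp2:3 pp3:1 pp4:1 pp5:1
Op 8: read(P0, v0) -> 26. No state change.
P0: v2 -> pp2 = 15
P1: v2 -> pp3 = 198
P2: v2 -> pp2 = 15
P3: v2 -> pp2 = 15

Answer: 15 198 15 15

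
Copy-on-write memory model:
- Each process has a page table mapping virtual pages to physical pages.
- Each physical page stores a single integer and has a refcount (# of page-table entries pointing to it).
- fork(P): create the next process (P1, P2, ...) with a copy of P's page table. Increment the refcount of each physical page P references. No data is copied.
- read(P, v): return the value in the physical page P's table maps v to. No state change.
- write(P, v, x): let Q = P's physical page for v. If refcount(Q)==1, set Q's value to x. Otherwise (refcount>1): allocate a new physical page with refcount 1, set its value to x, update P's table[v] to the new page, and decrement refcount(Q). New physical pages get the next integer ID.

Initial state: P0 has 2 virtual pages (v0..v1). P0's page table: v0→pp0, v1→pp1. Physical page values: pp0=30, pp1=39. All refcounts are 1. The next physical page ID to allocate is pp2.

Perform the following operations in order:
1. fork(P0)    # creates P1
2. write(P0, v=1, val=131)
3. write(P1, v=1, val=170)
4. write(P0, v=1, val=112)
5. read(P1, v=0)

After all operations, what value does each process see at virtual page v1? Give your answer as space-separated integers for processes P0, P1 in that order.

Op 1: fork(P0) -> P1. 2 ppages; refcounts: pp0:2 pp1:2
Op 2: write(P0, v1, 131). refcount(pp1)=2>1 -> COPY to pp2. 3 ppages; refcounts: pp0:2 pp1:1 pp2:1
Op 3: write(P1, v1, 170). refcount(pp1)=1 -> write in place. 3 ppages; refcounts: pp0:2 pp1:1 pp2:1
Op 4: write(P0, v1, 112). refcount(pp2)=1 -> write in place. 3 ppages; refcounts: pp0:2 pp1:1 pp2:1
Op 5: read(P1, v0) -> 30. No state change.
P0: v1 -> pp2 = 112
P1: v1 -> pp1 = 170

Answer: 112 170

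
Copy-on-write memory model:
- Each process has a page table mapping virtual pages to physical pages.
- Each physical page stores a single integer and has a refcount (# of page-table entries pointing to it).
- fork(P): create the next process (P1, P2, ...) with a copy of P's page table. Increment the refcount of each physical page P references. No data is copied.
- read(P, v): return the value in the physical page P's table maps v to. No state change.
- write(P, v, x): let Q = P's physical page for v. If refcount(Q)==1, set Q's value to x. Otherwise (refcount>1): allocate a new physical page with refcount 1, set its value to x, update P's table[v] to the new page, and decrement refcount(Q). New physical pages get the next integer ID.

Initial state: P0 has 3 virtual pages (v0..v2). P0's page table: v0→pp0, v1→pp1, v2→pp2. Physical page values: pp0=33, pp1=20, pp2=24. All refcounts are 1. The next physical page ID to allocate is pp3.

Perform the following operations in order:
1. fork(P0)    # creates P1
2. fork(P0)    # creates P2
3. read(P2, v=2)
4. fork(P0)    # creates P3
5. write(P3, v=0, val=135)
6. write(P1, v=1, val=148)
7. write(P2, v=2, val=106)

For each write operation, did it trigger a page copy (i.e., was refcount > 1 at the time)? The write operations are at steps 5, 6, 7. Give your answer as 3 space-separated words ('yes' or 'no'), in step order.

Op 1: fork(P0) -> P1. 3 ppages; refcounts: pp0:2 pp1:2 pp2:2
Op 2: fork(P0) -> P2. 3 ppages; refcounts: pp0:3 pp1:3 pp2:3
Op 3: read(P2, v2) -> 24. No state change.
Op 4: fork(P0) -> P3. 3 ppages; refcounts: pp0:4 pp1:4 pp2:4
Op 5: write(P3, v0, 135). refcount(pp0)=4>1 -> COPY to pp3. 4 ppages; refcounts: pp0:3 pp1:4 pp2:4 pp3:1
Op 6: write(P1, v1, 148). refcount(pp1)=4>1 -> COPY to pp4. 5 ppages; refcounts: pp0:3 pp1:3 pp2:4 pp3:1 pp4:1
Op 7: write(P2, v2, 106). refcount(pp2)=4>1 -> COPY to pp5. 6 ppages; refcounts: pp0:3 pp1:3 pp2:3 pp3:1 pp4:1 pp5:1

yes yes yes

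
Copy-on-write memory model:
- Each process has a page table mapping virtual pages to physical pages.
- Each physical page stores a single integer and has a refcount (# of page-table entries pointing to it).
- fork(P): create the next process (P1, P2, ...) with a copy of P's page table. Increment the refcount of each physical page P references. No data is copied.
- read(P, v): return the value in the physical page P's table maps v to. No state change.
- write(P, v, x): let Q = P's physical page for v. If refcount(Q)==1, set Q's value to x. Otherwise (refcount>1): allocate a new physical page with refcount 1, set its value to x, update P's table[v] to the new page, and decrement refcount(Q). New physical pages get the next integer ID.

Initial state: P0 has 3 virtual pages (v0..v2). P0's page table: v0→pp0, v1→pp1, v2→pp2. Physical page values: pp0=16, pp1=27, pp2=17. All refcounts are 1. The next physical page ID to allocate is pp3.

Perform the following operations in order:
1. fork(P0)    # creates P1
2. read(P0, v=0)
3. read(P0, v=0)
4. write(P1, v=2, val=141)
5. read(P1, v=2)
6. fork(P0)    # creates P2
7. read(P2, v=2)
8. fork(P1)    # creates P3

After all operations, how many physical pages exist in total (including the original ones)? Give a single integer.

Op 1: fork(P0) -> P1. 3 ppages; refcounts: pp0:2 pp1:2 pp2:2
Op 2: read(P0, v0) -> 16. No state change.
Op 3: read(P0, v0) -> 16. No state change.
Op 4: write(P1, v2, 141). refcount(pp2)=2>1 -> COPY to pp3. 4 ppages; refcounts: pp0:2 pp1:2 pp2:1 pp3:1
Op 5: read(P1, v2) -> 141. No state change.
Op 6: fork(P0) -> P2. 4 ppages; refcounts: pp0:3 pp1:3 pp2:2 pp3:1
Op 7: read(P2, v2) -> 17. No state change.
Op 8: fork(P1) -> P3. 4 ppages; refcounts: pp0:4 pp1:4 pp2:2 pp3:2

Answer: 4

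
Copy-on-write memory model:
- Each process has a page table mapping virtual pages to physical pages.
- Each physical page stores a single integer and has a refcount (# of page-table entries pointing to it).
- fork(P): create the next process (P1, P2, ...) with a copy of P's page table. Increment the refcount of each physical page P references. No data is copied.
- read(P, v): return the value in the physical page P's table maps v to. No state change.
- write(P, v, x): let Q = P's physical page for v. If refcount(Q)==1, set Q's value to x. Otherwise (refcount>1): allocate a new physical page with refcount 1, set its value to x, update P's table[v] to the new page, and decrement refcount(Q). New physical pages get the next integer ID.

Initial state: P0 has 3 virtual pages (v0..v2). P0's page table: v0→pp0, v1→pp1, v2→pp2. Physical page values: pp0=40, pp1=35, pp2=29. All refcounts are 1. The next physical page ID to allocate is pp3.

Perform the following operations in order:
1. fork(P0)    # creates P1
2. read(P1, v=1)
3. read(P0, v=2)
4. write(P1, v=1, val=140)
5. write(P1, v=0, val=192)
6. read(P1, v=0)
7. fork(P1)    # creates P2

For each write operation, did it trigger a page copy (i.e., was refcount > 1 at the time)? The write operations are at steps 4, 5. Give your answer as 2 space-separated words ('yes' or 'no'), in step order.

Op 1: fork(P0) -> P1. 3 ppages; refcounts: pp0:2 pp1:2 pp2:2
Op 2: read(P1, v1) -> 35. No state change.
Op 3: read(P0, v2) -> 29. No state change.
Op 4: write(P1, v1, 140). refcount(pp1)=2>1 -> COPY to pp3. 4 ppages; refcounts: pp0:2 pp1:1 pp2:2 pp3:1
Op 5: write(P1, v0, 192). refcount(pp0)=2>1 -> COPY to pp4. 5 ppages; refcounts: pp0:1 pp1:1 pp2:2 pp3:1 pp4:1
Op 6: read(P1, v0) -> 192. No state change.
Op 7: fork(P1) -> P2. 5 ppages; refcounts: pp0:1 pp1:1 pp2:3 pp3:2 pp4:2

yes yes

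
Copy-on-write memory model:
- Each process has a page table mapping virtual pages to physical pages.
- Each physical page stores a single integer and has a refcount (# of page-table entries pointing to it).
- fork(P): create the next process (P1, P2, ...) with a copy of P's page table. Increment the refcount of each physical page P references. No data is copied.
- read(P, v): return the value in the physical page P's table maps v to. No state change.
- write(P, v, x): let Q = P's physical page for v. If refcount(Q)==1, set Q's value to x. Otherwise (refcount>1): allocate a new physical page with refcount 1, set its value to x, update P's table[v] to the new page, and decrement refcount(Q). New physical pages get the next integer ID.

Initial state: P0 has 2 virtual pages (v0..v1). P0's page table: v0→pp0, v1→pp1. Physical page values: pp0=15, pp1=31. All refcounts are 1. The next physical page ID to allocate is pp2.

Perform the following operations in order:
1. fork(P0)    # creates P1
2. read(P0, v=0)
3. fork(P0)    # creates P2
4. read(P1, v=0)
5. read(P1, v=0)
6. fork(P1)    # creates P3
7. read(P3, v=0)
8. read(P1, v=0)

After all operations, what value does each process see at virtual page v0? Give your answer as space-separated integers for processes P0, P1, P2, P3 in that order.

Op 1: fork(P0) -> P1. 2 ppages; refcounts: pp0:2 pp1:2
Op 2: read(P0, v0) -> 15. No state change.
Op 3: fork(P0) -> P2. 2 ppages; refcounts: pp0:3 pp1:3
Op 4: read(P1, v0) -> 15. No state change.
Op 5: read(P1, v0) -> 15. No state change.
Op 6: fork(P1) -> P3. 2 ppages; refcounts: pp0:4 pp1:4
Op 7: read(P3, v0) -> 15. No state change.
Op 8: read(P1, v0) -> 15. No state change.
P0: v0 -> pp0 = 15
P1: v0 -> pp0 = 15
P2: v0 -> pp0 = 15
P3: v0 -> pp0 = 15

Answer: 15 15 15 15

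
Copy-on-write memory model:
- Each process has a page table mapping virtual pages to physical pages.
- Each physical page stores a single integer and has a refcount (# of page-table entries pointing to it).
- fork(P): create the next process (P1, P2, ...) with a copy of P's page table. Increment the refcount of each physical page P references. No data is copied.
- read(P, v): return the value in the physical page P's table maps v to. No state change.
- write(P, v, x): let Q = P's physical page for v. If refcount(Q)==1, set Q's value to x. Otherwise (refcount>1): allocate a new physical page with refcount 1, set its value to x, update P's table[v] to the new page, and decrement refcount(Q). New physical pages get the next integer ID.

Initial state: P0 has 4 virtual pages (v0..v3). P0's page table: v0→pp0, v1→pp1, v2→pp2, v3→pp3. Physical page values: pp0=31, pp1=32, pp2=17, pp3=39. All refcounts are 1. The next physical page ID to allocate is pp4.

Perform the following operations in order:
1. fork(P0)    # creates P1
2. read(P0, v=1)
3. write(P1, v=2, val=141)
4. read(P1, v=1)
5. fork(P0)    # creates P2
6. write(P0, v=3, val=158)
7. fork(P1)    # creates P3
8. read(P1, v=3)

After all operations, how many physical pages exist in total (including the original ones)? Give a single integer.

Op 1: fork(P0) -> P1. 4 ppages; refcounts: pp0:2 pp1:2 pp2:2 pp3:2
Op 2: read(P0, v1) -> 32. No state change.
Op 3: write(P1, v2, 141). refcount(pp2)=2>1 -> COPY to pp4. 5 ppages; refcounts: pp0:2 pp1:2 pp2:1 pp3:2 pp4:1
Op 4: read(P1, v1) -> 32. No state change.
Op 5: fork(P0) -> P2. 5 ppages; refcounts: pp0:3 pp1:3 pp2:2 pp3:3 pp4:1
Op 6: write(P0, v3, 158). refcount(pp3)=3>1 -> COPY to pp5. 6 ppages; refcounts: pp0:3 pp1:3 pp2:2 pp3:2 pp4:1 pp5:1
Op 7: fork(P1) -> P3. 6 ppages; refcounts: pp0:4 pp1:4 pp2:2 pp3:3 pp4:2 pp5:1
Op 8: read(P1, v3) -> 39. No state change.

Answer: 6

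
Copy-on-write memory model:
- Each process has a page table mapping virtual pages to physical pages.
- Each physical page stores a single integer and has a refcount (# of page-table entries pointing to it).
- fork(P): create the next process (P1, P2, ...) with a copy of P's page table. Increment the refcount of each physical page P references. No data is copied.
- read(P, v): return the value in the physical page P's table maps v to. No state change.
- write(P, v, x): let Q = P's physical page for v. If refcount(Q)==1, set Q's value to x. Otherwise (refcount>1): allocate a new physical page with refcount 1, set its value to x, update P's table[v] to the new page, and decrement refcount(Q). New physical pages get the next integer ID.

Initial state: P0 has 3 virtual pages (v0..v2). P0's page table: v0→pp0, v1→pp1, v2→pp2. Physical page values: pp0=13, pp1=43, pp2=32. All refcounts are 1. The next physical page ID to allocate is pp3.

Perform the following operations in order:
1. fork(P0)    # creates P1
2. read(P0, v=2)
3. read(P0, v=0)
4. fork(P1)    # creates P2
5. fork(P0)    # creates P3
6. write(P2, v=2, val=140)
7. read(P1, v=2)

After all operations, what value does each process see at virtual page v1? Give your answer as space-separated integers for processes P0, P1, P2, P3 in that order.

Answer: 43 43 43 43

Derivation:
Op 1: fork(P0) -> P1. 3 ppages; refcounts: pp0:2 pp1:2 pp2:2
Op 2: read(P0, v2) -> 32. No state change.
Op 3: read(P0, v0) -> 13. No state change.
Op 4: fork(P1) -> P2. 3 ppages; refcounts: pp0:3 pp1:3 pp2:3
Op 5: fork(P0) -> P3. 3 ppages; refcounts: pp0:4 pp1:4 pp2:4
Op 6: write(P2, v2, 140). refcount(pp2)=4>1 -> COPY to pp3. 4 ppages; refcounts: pp0:4 pp1:4 pp2:3 pp3:1
Op 7: read(P1, v2) -> 32. No state change.
P0: v1 -> pp1 = 43
P1: v1 -> pp1 = 43
P2: v1 -> pp1 = 43
P3: v1 -> pp1 = 43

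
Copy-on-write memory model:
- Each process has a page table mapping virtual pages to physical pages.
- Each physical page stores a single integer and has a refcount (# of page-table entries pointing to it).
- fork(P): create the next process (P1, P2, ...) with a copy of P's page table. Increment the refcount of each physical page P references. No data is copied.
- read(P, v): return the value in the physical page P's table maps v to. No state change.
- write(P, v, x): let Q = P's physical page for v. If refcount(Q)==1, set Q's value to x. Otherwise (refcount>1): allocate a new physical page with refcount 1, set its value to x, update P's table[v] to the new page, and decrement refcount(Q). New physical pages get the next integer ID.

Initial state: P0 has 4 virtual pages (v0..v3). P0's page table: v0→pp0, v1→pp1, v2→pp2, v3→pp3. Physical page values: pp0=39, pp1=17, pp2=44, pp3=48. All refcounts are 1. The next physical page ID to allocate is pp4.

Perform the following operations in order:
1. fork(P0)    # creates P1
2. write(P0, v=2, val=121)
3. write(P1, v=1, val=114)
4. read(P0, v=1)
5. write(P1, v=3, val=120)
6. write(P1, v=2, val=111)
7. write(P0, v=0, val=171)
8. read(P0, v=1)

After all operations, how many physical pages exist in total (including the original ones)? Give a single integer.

Op 1: fork(P0) -> P1. 4 ppages; refcounts: pp0:2 pp1:2 pp2:2 pp3:2
Op 2: write(P0, v2, 121). refcount(pp2)=2>1 -> COPY to pp4. 5 ppages; refcounts: pp0:2 pp1:2 pp2:1 pp3:2 pp4:1
Op 3: write(P1, v1, 114). refcount(pp1)=2>1 -> COPY to pp5. 6 ppages; refcounts: pp0:2 pp1:1 pp2:1 pp3:2 pp4:1 pp5:1
Op 4: read(P0, v1) -> 17. No state change.
Op 5: write(P1, v3, 120). refcount(pp3)=2>1 -> COPY to pp6. 7 ppages; refcounts: pp0:2 pp1:1 pp2:1 pp3:1 pp4:1 pp5:1 pp6:1
Op 6: write(P1, v2, 111). refcount(pp2)=1 -> write in place. 7 ppages; refcounts: pp0:2 pp1:1 pp2:1 pp3:1 pp4:1 pp5:1 pp6:1
Op 7: write(P0, v0, 171). refcount(pp0)=2>1 -> COPY to pp7. 8 ppages; refcounts: pp0:1 pp1:1 pp2:1 pp3:1 pp4:1 pp5:1 pp6:1 pp7:1
Op 8: read(P0, v1) -> 17. No state change.

Answer: 8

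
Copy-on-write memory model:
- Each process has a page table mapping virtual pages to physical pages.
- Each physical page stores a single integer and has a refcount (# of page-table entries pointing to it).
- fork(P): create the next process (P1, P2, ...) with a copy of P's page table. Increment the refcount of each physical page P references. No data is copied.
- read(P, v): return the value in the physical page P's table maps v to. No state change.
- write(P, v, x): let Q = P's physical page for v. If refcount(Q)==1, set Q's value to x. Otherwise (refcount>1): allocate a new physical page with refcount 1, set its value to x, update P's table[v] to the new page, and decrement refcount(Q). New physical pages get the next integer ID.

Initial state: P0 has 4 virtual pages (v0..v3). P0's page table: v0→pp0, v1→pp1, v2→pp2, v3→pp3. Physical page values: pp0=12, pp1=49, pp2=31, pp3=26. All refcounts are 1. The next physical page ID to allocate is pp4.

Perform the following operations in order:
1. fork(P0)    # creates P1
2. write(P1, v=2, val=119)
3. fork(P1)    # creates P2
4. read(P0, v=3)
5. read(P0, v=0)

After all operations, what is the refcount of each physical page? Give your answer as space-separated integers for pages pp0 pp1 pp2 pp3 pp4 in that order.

Op 1: fork(P0) -> P1. 4 ppages; refcounts: pp0:2 pp1:2 pp2:2 pp3:2
Op 2: write(P1, v2, 119). refcount(pp2)=2>1 -> COPY to pp4. 5 ppages; refcounts: pp0:2 pp1:2 pp2:1 pp3:2 pp4:1
Op 3: fork(P1) -> P2. 5 ppages; refcounts: pp0:3 pp1:3 pp2:1 pp3:3 pp4:2
Op 4: read(P0, v3) -> 26. No state change.
Op 5: read(P0, v0) -> 12. No state change.

Answer: 3 3 1 3 2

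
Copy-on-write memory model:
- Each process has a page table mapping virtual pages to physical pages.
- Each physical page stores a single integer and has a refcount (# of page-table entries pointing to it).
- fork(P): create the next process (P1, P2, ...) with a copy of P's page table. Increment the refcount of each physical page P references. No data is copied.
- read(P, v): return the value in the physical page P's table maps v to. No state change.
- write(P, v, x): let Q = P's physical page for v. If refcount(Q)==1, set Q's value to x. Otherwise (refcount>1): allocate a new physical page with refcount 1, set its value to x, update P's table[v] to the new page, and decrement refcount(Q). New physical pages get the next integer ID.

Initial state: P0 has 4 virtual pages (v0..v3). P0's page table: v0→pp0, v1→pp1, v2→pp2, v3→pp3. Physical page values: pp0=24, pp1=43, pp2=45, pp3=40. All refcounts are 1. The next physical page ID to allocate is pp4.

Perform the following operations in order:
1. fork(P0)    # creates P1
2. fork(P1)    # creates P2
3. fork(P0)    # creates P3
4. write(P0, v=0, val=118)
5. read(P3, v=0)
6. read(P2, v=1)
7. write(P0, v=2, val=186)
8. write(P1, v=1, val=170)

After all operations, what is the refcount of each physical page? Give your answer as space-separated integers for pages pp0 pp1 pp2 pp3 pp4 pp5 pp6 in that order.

Op 1: fork(P0) -> P1. 4 ppages; refcounts: pp0:2 pp1:2 pp2:2 pp3:2
Op 2: fork(P1) -> P2. 4 ppages; refcounts: pp0:3 pp1:3 pp2:3 pp3:3
Op 3: fork(P0) -> P3. 4 ppages; refcounts: pp0:4 pp1:4 pp2:4 pp3:4
Op 4: write(P0, v0, 118). refcount(pp0)=4>1 -> COPY to pp4. 5 ppages; refcounts: pp0:3 pp1:4 pp2:4 pp3:4 pp4:1
Op 5: read(P3, v0) -> 24. No state change.
Op 6: read(P2, v1) -> 43. No state change.
Op 7: write(P0, v2, 186). refcount(pp2)=4>1 -> COPY to pp5. 6 ppages; refcounts: pp0:3 pp1:4 pp2:3 pp3:4 pp4:1 pp5:1
Op 8: write(P1, v1, 170). refcount(pp1)=4>1 -> COPY to pp6. 7 ppages; refcounts: pp0:3 pp1:3 pp2:3 pp3:4 pp4:1 pp5:1 pp6:1

Answer: 3 3 3 4 1 1 1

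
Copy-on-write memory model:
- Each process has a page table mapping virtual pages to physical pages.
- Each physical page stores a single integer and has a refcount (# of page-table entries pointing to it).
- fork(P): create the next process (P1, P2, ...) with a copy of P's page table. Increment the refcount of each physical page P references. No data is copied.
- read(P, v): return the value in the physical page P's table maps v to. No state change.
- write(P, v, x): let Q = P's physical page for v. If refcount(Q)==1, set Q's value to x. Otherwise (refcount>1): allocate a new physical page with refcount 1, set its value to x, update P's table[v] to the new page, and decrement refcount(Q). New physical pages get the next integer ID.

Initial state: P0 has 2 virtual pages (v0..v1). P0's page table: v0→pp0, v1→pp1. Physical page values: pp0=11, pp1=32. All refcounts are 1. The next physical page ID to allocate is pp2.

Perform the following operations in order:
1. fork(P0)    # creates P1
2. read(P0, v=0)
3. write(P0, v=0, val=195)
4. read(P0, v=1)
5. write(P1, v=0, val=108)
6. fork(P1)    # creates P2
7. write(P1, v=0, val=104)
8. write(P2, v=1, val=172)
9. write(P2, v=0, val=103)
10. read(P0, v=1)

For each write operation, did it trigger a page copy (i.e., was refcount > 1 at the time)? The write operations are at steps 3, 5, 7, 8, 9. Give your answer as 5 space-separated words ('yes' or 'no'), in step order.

Op 1: fork(P0) -> P1. 2 ppages; refcounts: pp0:2 pp1:2
Op 2: read(P0, v0) -> 11. No state change.
Op 3: write(P0, v0, 195). refcount(pp0)=2>1 -> COPY to pp2. 3 ppages; refcounts: pp0:1 pp1:2 pp2:1
Op 4: read(P0, v1) -> 32. No state change.
Op 5: write(P1, v0, 108). refcount(pp0)=1 -> write in place. 3 ppages; refcounts: pp0:1 pp1:2 pp2:1
Op 6: fork(P1) -> P2. 3 ppages; refcounts: pp0:2 pp1:3 pp2:1
Op 7: write(P1, v0, 104). refcount(pp0)=2>1 -> COPY to pp3. 4 ppages; refcounts: pp0:1 pp1:3 pp2:1 pp3:1
Op 8: write(P2, v1, 172). refcount(pp1)=3>1 -> COPY to pp4. 5 ppages; refcounts: pp0:1 pp1:2 pp2:1 pp3:1 pp4:1
Op 9: write(P2, v0, 103). refcount(pp0)=1 -> write in place. 5 ppages; refcounts: pp0:1 pp1:2 pp2:1 pp3:1 pp4:1
Op 10: read(P0, v1) -> 32. No state change.

yes no yes yes no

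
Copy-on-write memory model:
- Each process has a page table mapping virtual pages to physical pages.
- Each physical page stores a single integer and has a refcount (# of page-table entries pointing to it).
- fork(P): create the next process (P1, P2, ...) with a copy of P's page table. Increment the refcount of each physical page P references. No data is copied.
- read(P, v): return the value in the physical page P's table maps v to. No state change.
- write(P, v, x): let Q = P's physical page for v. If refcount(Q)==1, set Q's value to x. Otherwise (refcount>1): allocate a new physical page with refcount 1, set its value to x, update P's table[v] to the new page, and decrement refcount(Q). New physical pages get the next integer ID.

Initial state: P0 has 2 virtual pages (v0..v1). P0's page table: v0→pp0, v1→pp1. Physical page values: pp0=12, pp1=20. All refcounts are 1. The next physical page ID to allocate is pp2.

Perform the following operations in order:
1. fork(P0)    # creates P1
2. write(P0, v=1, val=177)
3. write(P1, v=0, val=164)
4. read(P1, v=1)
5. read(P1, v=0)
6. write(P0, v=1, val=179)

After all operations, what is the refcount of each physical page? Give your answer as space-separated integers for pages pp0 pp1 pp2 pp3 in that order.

Answer: 1 1 1 1

Derivation:
Op 1: fork(P0) -> P1. 2 ppages; refcounts: pp0:2 pp1:2
Op 2: write(P0, v1, 177). refcount(pp1)=2>1 -> COPY to pp2. 3 ppages; refcounts: pp0:2 pp1:1 pp2:1
Op 3: write(P1, v0, 164). refcount(pp0)=2>1 -> COPY to pp3. 4 ppages; refcounts: pp0:1 pp1:1 pp2:1 pp3:1
Op 4: read(P1, v1) -> 20. No state change.
Op 5: read(P1, v0) -> 164. No state change.
Op 6: write(P0, v1, 179). refcount(pp2)=1 -> write in place. 4 ppages; refcounts: pp0:1 pp1:1 pp2:1 pp3:1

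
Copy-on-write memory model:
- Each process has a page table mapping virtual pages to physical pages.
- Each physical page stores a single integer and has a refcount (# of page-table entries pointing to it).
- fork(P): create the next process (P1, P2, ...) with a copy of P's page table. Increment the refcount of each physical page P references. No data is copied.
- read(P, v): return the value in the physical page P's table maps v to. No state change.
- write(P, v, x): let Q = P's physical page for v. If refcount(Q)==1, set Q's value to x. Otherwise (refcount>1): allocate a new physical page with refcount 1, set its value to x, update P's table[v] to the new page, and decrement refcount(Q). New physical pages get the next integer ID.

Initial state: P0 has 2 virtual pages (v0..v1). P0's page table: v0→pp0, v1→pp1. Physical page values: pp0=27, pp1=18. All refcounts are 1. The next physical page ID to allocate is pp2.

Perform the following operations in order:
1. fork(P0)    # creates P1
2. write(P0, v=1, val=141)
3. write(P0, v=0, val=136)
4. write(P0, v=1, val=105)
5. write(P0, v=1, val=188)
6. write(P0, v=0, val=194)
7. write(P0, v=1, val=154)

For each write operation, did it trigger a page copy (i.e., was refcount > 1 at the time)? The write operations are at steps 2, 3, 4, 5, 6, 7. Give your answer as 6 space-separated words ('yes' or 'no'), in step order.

Op 1: fork(P0) -> P1. 2 ppages; refcounts: pp0:2 pp1:2
Op 2: write(P0, v1, 141). refcount(pp1)=2>1 -> COPY to pp2. 3 ppages; refcounts: pp0:2 pp1:1 pp2:1
Op 3: write(P0, v0, 136). refcount(pp0)=2>1 -> COPY to pp3. 4 ppages; refcounts: pp0:1 pp1:1 pp2:1 pp3:1
Op 4: write(P0, v1, 105). refcount(pp2)=1 -> write in place. 4 ppages; refcounts: pp0:1 pp1:1 pp2:1 pp3:1
Op 5: write(P0, v1, 188). refcount(pp2)=1 -> write in place. 4 ppages; refcounts: pp0:1 pp1:1 pp2:1 pp3:1
Op 6: write(P0, v0, 194). refcount(pp3)=1 -> write in place. 4 ppages; refcounts: pp0:1 pp1:1 pp2:1 pp3:1
Op 7: write(P0, v1, 154). refcount(pp2)=1 -> write in place. 4 ppages; refcounts: pp0:1 pp1:1 pp2:1 pp3:1

yes yes no no no no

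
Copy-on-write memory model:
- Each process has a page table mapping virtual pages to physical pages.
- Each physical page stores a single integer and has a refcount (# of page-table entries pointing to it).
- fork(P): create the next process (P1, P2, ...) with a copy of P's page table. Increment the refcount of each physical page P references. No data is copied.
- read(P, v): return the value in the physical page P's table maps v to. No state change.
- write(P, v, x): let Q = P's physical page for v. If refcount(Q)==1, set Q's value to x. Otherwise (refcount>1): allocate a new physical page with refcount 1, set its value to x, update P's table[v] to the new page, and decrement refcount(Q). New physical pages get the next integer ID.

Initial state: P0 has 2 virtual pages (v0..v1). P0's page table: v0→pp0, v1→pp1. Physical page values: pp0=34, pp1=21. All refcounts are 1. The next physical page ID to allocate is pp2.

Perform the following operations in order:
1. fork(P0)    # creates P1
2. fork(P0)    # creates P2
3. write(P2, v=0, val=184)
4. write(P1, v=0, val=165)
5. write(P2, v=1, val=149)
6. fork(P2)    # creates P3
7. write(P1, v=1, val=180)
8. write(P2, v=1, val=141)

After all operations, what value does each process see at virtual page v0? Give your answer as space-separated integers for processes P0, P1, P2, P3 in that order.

Op 1: fork(P0) -> P1. 2 ppages; refcounts: pp0:2 pp1:2
Op 2: fork(P0) -> P2. 2 ppages; refcounts: pp0:3 pp1:3
Op 3: write(P2, v0, 184). refcount(pp0)=3>1 -> COPY to pp2. 3 ppages; refcounts: pp0:2 pp1:3 pp2:1
Op 4: write(P1, v0, 165). refcount(pp0)=2>1 -> COPY to pp3. 4 ppages; refcounts: pp0:1 pp1:3 pp2:1 pp3:1
Op 5: write(P2, v1, 149). refcount(pp1)=3>1 -> COPY to pp4. 5 ppages; refcounts: pp0:1 pp1:2 pp2:1 pp3:1 pp4:1
Op 6: fork(P2) -> P3. 5 ppages; refcounts: pp0:1 pp1:2 pp2:2 pp3:1 pp4:2
Op 7: write(P1, v1, 180). refcount(pp1)=2>1 -> COPY to pp5. 6 ppages; refcounts: pp0:1 pp1:1 pp2:2 pp3:1 pp4:2 pp5:1
Op 8: write(P2, v1, 141). refcount(pp4)=2>1 -> COPY to pp6. 7 ppages; refcounts: pp0:1 pp1:1 pp2:2 pp3:1 pp4:1 pp5:1 pp6:1
P0: v0 -> pp0 = 34
P1: v0 -> pp3 = 165
P2: v0 -> pp2 = 184
P3: v0 -> pp2 = 184

Answer: 34 165 184 184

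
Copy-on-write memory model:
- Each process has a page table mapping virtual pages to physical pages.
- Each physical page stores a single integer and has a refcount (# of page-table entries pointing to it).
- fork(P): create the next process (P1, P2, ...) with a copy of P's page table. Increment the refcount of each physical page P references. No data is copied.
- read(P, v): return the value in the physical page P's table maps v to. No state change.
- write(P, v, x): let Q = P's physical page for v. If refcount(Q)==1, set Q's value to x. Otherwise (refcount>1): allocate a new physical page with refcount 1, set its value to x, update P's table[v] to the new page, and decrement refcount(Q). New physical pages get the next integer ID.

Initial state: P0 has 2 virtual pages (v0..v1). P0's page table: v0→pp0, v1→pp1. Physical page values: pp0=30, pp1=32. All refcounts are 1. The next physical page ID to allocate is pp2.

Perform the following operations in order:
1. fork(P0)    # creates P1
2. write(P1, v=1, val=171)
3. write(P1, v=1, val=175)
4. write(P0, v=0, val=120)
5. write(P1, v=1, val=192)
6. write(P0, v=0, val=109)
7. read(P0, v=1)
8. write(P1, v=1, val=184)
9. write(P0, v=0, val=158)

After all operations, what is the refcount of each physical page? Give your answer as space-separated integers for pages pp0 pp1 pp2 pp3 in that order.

Op 1: fork(P0) -> P1. 2 ppages; refcounts: pp0:2 pp1:2
Op 2: write(P1, v1, 171). refcount(pp1)=2>1 -> COPY to pp2. 3 ppages; refcounts: pp0:2 pp1:1 pp2:1
Op 3: write(P1, v1, 175). refcount(pp2)=1 -> write in place. 3 ppages; refcounts: pp0:2 pp1:1 pp2:1
Op 4: write(P0, v0, 120). refcount(pp0)=2>1 -> COPY to pp3. 4 ppages; refcounts: pp0:1 pp1:1 pp2:1 pp3:1
Op 5: write(P1, v1, 192). refcount(pp2)=1 -> write in place. 4 ppages; refcounts: pp0:1 pp1:1 pp2:1 pp3:1
Op 6: write(P0, v0, 109). refcount(pp3)=1 -> write in place. 4 ppages; refcounts: pp0:1 pp1:1 pp2:1 pp3:1
Op 7: read(P0, v1) -> 32. No state change.
Op 8: write(P1, v1, 184). refcount(pp2)=1 -> write in place. 4 ppages; refcounts: pp0:1 pp1:1 pp2:1 pp3:1
Op 9: write(P0, v0, 158). refcount(pp3)=1 -> write in place. 4 ppages; refcounts: pp0:1 pp1:1 pp2:1 pp3:1

Answer: 1 1 1 1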